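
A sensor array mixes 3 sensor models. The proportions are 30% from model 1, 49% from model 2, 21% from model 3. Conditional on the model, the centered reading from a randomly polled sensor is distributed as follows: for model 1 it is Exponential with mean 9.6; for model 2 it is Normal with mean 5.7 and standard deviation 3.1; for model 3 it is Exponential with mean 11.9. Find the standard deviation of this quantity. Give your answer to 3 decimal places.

8.284

Per component, 1: μ=9.6, E[X²]=184.32; 2: μ=5.7, E[X²]=42.1; 3: μ=11.9, E[X²]=283.22.
E[X] = 0.3·9.6 + 0.49·5.7 + 0.21·11.9 = 8.172.
E[X²] = 0.3·184.32 + 0.49·42.1 + 0.21·283.22 = 135.401.
Var(X) = E[X²] − (E[X])² = 135.401 − 66.7816 = 68.6196.
SD(X) = √68.6196 = 8.2837.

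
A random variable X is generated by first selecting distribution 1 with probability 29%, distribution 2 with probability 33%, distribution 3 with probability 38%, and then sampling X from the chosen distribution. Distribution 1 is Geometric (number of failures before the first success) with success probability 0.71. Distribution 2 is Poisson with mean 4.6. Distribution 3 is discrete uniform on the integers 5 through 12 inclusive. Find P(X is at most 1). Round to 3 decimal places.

0.284

Conditional on each component, P(X ≤ 1): 1: 0.9159; 2: 0.0562903; 3: 0.
By total probability, P(X ≤ 1) = 0.29·0.9159 + 0.33·0.0562903 + 0.38·0 = 0.284187.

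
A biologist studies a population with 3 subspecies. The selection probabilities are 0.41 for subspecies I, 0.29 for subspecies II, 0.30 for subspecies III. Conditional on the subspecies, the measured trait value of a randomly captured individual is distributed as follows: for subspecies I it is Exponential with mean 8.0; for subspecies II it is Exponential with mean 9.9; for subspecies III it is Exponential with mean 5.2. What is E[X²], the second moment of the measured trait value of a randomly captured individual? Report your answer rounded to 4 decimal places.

125.5498

For each component E[X²] = Var + (mean)², giving I: 128; II: 196.02; III: 54.08.
Overall E[X²] = 0.41·128 + 0.29·196.02 + 0.3·54.08 = 125.55.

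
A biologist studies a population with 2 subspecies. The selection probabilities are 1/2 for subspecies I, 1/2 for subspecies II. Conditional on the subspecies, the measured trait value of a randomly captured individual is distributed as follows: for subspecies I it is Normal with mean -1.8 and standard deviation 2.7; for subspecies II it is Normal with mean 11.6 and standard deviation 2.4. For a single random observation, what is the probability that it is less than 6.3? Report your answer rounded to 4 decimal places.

0.5061

Conditional on each subspecies, P(X < 6.3): I: 0.99865; II: 0.0136105.
By total probability, P(X < 6.3) = 0.5·0.99865 + 0.5·0.0136105 = 0.50613.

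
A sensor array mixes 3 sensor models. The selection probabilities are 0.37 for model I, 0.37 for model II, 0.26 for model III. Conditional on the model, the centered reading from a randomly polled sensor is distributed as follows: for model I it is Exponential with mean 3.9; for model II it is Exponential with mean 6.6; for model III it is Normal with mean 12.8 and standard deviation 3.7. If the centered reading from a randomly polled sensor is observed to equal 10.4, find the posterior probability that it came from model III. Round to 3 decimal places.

0.555

Likelihoods f(10.4 | ·): I: 0.0178163; II: 0.031341; III: 0.0873665.
Posterior ∝ prior × likelihood. Numerator for III: 0.26·0.0873665 = 0.0227153.
Normalizing constant: 0.37·0.0178163 + 0.37·0.031341 + 0.26·0.0873665 = 0.0409035.
P(III | observation) = 0.0227153 / 0.0409035 = 0.555339.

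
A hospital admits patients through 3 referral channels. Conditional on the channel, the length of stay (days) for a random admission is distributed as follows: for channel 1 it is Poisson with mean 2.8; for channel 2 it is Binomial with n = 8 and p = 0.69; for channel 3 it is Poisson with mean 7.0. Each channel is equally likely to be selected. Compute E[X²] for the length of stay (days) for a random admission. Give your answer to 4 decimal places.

32.9405

For each component E[X²] = Var + (mean)², giving 1: 10.64; 2: 32.1816; 3: 56.
Overall E[X²] = 0.333333·10.64 + 0.333333·32.1816 + 0.333333·56 = 32.9405.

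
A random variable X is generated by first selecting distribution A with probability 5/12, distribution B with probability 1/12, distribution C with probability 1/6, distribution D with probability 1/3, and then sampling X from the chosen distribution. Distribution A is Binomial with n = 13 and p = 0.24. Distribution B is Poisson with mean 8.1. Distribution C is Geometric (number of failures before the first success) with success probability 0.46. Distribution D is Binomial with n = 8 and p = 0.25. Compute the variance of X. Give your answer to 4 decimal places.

Per component, A: μ=3.12, E[X²]=12.1056; B: μ=8.1, E[X²]=73.71; C: μ=1.17391, E[X²]=3.93006; D: μ=2, E[X²]=5.5.
E[X] = 0.416667·3.12 + 0.0833333·8.1 + 0.166667·1.17391 + 0.333333·2 = 2.83732.
E[X²] = 0.416667·12.1056 + 0.0833333·73.71 + 0.166667·3.93006 + 0.333333·5.5 = 13.6748.
Var(X) = E[X²] − (E[X])² = 13.6748 − 8.05038 = 5.62446.

5.6245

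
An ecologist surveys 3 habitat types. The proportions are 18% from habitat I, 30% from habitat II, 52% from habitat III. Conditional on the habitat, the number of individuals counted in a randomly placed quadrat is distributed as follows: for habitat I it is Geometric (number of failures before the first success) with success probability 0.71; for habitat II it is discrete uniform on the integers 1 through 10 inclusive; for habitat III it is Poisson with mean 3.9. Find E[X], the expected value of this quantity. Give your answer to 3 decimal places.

Component means — I: 0.408451; II: 5.5; III: 3.9.
E[X] = 0.18·0.408451 + 0.3·5.5 + 0.52·3.9 = 3.75152.

3.752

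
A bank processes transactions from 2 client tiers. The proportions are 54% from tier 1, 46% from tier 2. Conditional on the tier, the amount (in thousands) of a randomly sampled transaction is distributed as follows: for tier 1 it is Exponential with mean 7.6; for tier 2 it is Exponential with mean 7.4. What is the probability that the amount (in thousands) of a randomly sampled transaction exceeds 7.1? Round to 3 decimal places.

0.388

Conditional on each tier, P(X > 7.1): 1: 0.392896; 2: 0.3831.
By total probability, P(X > 7.1) = 0.54·0.392896 + 0.46·0.3831 = 0.38839.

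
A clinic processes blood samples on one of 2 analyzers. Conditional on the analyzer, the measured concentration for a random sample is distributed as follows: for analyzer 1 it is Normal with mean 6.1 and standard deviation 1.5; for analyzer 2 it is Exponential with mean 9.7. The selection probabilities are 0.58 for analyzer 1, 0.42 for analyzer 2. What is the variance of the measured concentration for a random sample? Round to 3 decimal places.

43.980

Per component, 1: μ=6.1, E[X²]=39.46; 2: μ=9.7, E[X²]=188.18.
E[X] = 0.58·6.1 + 0.42·9.7 = 7.612.
E[X²] = 0.58·39.46 + 0.42·188.18 = 101.922.
Var(X) = E[X²] − (E[X])² = 101.922 − 57.9425 = 43.9799.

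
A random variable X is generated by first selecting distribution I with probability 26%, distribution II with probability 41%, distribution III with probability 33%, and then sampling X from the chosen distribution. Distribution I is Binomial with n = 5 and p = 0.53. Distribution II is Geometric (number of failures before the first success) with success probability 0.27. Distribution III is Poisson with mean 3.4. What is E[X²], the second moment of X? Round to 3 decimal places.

14.189

For each component E[X²] = Var + (mean)², giving I: 8.268; II: 17.3237; III: 14.96.
Overall E[X²] = 0.26·8.268 + 0.41·17.3237 + 0.33·14.96 = 14.1892.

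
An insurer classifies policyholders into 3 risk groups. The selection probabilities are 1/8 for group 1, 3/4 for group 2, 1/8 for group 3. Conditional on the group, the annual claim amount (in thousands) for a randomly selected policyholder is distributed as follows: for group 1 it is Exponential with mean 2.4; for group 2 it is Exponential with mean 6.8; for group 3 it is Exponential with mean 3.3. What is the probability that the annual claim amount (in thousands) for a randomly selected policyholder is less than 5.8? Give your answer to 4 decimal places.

Conditional on each group, P(X < 5.8): 1: 0.910781; 2: 0.57384; 3: 0.827538.
By total probability, P(X < 5.8) = 0.125·0.910781 + 0.75·0.57384 + 0.125·0.827538 = 0.64767.

0.6477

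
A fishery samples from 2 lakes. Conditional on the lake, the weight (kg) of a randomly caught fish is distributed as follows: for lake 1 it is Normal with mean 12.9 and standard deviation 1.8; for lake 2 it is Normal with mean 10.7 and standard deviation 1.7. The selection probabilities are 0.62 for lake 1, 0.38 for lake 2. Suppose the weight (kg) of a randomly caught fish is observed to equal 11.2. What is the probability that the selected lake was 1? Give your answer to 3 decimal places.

0.507

Likelihoods f(11.2 | ·): 1: 0.141889; 2: 0.224738.
Posterior ∝ prior × likelihood. Numerator for 1: 0.62·0.141889 = 0.0879709.
Normalizing constant: 0.62·0.141889 + 0.38·0.224738 = 0.173371.
P(1 | observation) = 0.0879709 / 0.173371 = 0.507413.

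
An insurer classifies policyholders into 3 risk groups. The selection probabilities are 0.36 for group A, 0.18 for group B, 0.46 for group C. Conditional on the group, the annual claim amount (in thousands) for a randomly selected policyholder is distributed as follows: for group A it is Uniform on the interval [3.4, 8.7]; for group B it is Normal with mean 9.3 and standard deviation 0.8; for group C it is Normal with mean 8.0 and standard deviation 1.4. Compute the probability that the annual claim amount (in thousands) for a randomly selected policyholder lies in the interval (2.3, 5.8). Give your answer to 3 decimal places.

Conditional on each group, P(2.3 < X < 5.8): A: 0.45283; B: 6.07162e-06; C: 0.0580182.
By total probability, P(2.3 < X < 5.8) = 0.36·0.45283 + 0.18·6.07162e-06 + 0.46·0.0580182 = 0.189708.

0.190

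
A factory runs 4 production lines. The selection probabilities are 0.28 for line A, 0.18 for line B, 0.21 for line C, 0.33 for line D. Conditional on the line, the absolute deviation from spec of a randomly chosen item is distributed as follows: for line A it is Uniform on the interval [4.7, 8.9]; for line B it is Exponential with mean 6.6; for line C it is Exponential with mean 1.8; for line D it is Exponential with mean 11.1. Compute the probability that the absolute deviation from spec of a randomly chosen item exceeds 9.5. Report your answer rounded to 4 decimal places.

0.1840

Conditional on each line, P(X > 9.5): A: 0; B: 0.237071; C: 0.00510376; D: 0.424919.
By total probability, P(X > 9.5) = 0.28·0 + 0.18·0.237071 + 0.21·0.00510376 + 0.33·0.424919 = 0.183968.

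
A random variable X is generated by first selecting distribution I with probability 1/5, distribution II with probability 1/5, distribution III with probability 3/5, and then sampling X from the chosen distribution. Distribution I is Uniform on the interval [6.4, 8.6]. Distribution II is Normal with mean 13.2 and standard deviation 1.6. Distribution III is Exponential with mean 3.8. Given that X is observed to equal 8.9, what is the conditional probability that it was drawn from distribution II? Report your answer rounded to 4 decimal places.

0.0815

Likelihoods f(8.9 | ·): I: 0; II: 0.00673613; III: 0.0252961.
Posterior ∝ prior × likelihood. Numerator for II: 0.2·0.00673613 = 0.00134723.
Normalizing constant: 0.2·0 + 0.2·0.00673613 + 0.6·0.0252961 = 0.0165249.
P(II | observation) = 0.00134723 / 0.0165249 = 0.0815272.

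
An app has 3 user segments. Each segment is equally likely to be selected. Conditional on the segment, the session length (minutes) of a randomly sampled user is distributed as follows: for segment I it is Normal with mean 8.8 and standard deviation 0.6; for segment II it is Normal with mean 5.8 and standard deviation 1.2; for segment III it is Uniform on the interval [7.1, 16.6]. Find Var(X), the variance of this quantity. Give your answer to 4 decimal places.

9.2075

Per component, I: μ=8.8, E[X²]=77.8; II: μ=5.8, E[X²]=35.08; III: μ=11.85, E[X²]=147.943.
E[X] = 0.333333·8.8 + 0.333333·5.8 + 0.333333·11.85 = 8.81667.
E[X²] = 0.333333·77.8 + 0.333333·35.08 + 0.333333·147.943 = 86.9411.
Var(X) = E[X²] − (E[X])² = 86.9411 − 77.7336 = 9.2075.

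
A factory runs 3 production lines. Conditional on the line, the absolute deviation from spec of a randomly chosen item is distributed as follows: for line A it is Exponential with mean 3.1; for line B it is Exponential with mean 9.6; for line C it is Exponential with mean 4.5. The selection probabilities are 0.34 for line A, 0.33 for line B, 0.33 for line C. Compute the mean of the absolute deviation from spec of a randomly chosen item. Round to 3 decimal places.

5.707

Component means — A: 3.1; B: 9.6; C: 4.5.
E[X] = 0.34·3.1 + 0.33·9.6 + 0.33·4.5 = 5.707.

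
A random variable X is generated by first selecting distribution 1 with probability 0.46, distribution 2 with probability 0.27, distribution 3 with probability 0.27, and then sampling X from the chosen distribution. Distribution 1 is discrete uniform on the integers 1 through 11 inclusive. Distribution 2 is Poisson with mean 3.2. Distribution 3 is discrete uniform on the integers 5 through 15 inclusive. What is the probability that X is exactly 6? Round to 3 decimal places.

0.083

Conditional on each component, P(X = 6): 1: 0.0909091; 2: 0.060789; 3: 0.0909091.
By total probability, P(X = 6) = 0.46·0.0909091 + 0.27·0.060789 + 0.27·0.0909091 = 0.0827767.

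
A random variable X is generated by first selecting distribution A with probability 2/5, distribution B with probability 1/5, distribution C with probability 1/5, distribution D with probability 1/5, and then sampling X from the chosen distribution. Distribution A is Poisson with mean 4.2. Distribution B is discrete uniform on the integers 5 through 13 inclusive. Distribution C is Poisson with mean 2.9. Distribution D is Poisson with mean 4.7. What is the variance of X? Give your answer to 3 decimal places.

Per component, A: μ=4.2, E[X²]=21.84; B: μ=9, E[X²]=87.6667; C: μ=2.9, E[X²]=11.31; D: μ=4.7, E[X²]=26.79.
E[X] = 0.4·4.2 + 0.2·9 + 0.2·2.9 + 0.2·4.7 = 5.
E[X²] = 0.4·21.84 + 0.2·87.6667 + 0.2·11.31 + 0.2·26.79 = 33.8893.
Var(X) = E[X²] − (E[X])² = 33.8893 − 25 = 8.88933.

8.889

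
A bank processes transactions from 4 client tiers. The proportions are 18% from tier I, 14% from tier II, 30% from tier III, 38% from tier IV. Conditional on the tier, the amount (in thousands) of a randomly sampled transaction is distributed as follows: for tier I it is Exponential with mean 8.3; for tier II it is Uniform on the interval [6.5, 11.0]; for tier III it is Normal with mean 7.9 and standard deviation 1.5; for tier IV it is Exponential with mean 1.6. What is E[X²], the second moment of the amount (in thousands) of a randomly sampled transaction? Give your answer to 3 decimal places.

For each component E[X²] = Var + (mean)², giving I: 137.78; II: 78.25; III: 64.66; IV: 5.12.
Overall E[X²] = 0.18·137.78 + 0.14·78.25 + 0.3·64.66 + 0.38·5.12 = 57.099.

57.099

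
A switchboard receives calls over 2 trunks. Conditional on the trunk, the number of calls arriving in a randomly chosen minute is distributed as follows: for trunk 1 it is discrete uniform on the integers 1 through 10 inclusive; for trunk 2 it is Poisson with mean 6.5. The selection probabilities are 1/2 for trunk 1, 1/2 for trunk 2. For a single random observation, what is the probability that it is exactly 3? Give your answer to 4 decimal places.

0.0844

Conditional on each trunk, P(X = 3): 1: 0.1; 2: 0.0688137.
By total probability, P(X = 3) = 0.5·0.1 + 0.5·0.0688137 = 0.0844068.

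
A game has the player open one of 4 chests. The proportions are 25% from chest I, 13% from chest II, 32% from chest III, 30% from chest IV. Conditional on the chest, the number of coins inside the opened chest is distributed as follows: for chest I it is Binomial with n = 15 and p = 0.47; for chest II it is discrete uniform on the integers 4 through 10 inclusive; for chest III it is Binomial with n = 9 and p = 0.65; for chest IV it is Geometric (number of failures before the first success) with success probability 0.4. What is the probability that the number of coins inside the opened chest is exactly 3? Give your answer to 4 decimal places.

Conditional on each chest, P(X = 3): I: 0.0232068; II: 0; III: 0.042406; IV: 0.0864.
By total probability, P(X = 3) = 0.25·0.0232068 + 0.13·0 + 0.32·0.042406 + 0.3·0.0864 = 0.0452916.

0.0453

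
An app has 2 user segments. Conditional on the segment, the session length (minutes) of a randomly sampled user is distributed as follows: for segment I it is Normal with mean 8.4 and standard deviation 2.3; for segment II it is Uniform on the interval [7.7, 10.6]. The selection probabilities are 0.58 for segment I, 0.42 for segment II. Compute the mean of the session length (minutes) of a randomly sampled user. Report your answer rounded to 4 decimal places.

8.7150

Component means — I: 8.4; II: 9.15.
E[X] = 0.58·8.4 + 0.42·9.15 = 8.715.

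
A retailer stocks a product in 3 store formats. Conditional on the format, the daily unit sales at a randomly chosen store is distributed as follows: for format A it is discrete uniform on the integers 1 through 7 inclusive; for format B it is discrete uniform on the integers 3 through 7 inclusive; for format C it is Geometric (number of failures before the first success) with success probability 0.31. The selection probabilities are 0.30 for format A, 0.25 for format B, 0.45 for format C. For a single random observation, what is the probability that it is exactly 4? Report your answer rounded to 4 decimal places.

Conditional on each format, P(X = 4): A: 0.142857; B: 0.2; C: 0.0702681.
By total probability, P(X = 4) = 0.3·0.142857 + 0.25·0.2 + 0.45·0.0702681 = 0.124478.

0.1245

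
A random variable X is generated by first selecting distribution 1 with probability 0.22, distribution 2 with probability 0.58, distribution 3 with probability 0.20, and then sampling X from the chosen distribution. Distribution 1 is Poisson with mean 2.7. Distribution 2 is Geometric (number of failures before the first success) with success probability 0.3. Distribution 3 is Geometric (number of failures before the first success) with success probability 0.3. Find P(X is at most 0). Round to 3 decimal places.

Conditional on each component, P(X ≤ 0): 1: 0.0672055; 2: 0.3; 3: 0.3.
By total probability, P(X ≤ 0) = 0.22·0.0672055 + 0.58·0.3 + 0.2·0.3 = 0.248785.

0.249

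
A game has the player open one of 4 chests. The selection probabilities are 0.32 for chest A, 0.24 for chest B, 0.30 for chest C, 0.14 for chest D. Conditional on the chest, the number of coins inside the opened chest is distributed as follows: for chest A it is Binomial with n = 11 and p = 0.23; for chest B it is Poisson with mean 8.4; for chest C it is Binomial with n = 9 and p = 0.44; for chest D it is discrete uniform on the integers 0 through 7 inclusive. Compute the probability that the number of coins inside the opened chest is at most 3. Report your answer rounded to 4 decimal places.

Conditional on each chest, P(X ≤ 3): A: 0.766705; B: 0.0322604; C: 0.384769; D: 0.5.
By total probability, P(X ≤ 3) = 0.32·0.766705 + 0.24·0.0322604 + 0.3·0.384769 + 0.14·0.5 = 0.438519.

0.4385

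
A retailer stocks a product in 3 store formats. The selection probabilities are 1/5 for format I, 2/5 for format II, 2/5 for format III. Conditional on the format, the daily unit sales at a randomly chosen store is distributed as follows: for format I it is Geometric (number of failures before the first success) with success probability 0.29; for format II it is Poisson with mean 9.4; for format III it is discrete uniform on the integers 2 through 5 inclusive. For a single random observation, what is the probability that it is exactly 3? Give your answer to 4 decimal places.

Conditional on each format, P(X = 3): I: 0.103794; II: 0.0114515; III: 0.25.
By total probability, P(X = 3) = 0.2·0.103794 + 0.4·0.0114515 + 0.4·0.25 = 0.125339.

0.1253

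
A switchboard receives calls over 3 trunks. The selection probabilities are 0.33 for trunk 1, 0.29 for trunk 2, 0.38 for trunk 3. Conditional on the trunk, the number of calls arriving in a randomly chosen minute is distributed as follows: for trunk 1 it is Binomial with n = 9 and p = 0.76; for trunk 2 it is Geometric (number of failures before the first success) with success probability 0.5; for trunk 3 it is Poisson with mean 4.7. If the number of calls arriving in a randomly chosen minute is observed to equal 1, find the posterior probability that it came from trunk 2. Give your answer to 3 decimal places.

0.817

Likelihoods P(X=1 | ·): 1: 7.52915e-05; 2: 0.25; 3: 0.0427478.
Posterior ∝ prior × likelihood. Numerator for 2: 0.29·0.25 = 0.0725.
Normalizing constant: 0.33·7.52915e-05 + 0.29·0.25 + 0.38·0.0427478 = 0.088769.
P(2 | observation) = 0.0725 / 0.088769 = 0.816726.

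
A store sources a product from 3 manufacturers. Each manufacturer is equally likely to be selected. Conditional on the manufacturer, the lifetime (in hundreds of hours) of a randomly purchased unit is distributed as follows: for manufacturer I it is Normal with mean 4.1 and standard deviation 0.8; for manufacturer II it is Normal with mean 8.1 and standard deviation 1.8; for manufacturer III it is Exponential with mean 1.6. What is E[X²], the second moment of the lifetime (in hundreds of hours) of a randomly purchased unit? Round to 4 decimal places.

For each component E[X²] = Var + (mean)², giving I: 17.45; II: 68.85; III: 5.12.
Overall E[X²] = 0.333333·17.45 + 0.333333·68.85 + 0.333333·5.12 = 30.4733.

30.4733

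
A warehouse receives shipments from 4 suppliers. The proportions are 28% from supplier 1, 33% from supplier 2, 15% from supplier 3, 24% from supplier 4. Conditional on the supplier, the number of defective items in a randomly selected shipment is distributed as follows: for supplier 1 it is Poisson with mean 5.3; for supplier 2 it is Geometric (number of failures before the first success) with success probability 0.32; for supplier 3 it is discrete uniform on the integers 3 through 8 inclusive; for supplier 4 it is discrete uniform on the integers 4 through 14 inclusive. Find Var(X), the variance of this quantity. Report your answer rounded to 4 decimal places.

13.1143

Per component, 1: μ=5.3, E[X²]=33.39; 2: μ=2.125, E[X²]=11.1562; 3: μ=5.5, E[X²]=33.1667; 4: μ=9, E[X²]=91.
E[X] = 0.28·5.3 + 0.33·2.125 + 0.15·5.5 + 0.24·9 = 5.17025.
E[X²] = 0.28·33.39 + 0.33·11.1562 + 0.15·33.1667 + 0.24·91 = 39.8458.
Var(X) = E[X²] − (E[X])² = 39.8458 − 26.7315 = 13.1143.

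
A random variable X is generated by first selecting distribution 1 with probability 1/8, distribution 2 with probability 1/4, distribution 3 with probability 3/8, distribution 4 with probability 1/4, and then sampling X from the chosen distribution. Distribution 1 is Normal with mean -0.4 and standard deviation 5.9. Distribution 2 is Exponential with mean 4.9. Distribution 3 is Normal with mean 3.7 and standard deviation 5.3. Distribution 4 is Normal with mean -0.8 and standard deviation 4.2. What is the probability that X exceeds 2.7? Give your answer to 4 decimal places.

0.4477

Conditional on each component, P(X > 2.7): 1: 0.299644; 2: 0.576361; 3: 0.574828; 4: 0.202328.
By total probability, P(X > 2.7) = 0.125·0.299644 + 0.25·0.576361 + 0.375·0.574828 + 0.25·0.202328 = 0.447688.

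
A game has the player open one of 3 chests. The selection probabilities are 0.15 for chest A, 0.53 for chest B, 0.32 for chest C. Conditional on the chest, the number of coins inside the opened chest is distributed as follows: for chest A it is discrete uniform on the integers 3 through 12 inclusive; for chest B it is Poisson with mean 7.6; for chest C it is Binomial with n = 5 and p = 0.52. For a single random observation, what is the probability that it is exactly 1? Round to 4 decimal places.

Conditional on each chest, P(X = 1): A: 0; B: 0.00380343; C: 0.138019.
By total probability, P(X = 1) = 0.15·0 + 0.53·0.00380343 + 0.32·0.138019 = 0.0461818.

0.0462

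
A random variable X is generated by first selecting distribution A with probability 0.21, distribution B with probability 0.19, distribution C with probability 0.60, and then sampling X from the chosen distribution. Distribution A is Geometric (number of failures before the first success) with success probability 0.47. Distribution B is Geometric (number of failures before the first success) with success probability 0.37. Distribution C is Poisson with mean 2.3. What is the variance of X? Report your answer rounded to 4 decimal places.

2.9852

Per component, A: μ=1.12766, E[X²]=3.67089; B: μ=1.7027, E[X²]=7.5011; C: μ=2.3, E[X²]=7.59.
E[X] = 0.21·1.12766 + 0.19·1.7027 + 0.6·2.3 = 1.94032.
E[X²] = 0.21·3.67089 + 0.19·7.5011 + 0.6·7.59 = 6.7501.
Var(X) = E[X²] − (E[X])² = 6.7501 − 3.76485 = 2.98525.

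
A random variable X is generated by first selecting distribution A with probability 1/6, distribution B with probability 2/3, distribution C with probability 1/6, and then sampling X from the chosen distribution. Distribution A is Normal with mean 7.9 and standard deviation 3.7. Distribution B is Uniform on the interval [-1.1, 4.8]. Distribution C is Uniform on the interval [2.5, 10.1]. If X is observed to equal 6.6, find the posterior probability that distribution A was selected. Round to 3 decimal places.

Likelihoods f(6.6 | ·): A: 0.101368; B: 0; C: 0.131579.
Posterior ∝ prior × likelihood. Numerator for A: 0.166667·0.101368 = 0.0168947.
Normalizing constant: 0.166667·0.101368 + 0.666667·0 + 0.166667·0.131579 = 0.0388245.
P(A | observation) = 0.0168947 / 0.0388245 = 0.435156.

0.435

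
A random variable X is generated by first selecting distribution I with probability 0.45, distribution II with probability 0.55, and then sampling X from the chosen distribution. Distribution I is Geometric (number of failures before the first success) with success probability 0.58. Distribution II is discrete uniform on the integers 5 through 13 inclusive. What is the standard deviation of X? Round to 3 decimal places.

Per component, I: μ=0.724138, E[X²]=1.77289; II: μ=9, E[X²]=87.6667.
E[X] = 0.45·0.724138 + 0.55·9 = 5.27586.
E[X²] = 0.45·1.77289 + 0.55·87.6667 = 49.0145.
Var(X) = E[X²] − (E[X])² = 49.0145 − 27.8347 = 21.1797.
SD(X) = √21.1797 = 4.60215.

4.602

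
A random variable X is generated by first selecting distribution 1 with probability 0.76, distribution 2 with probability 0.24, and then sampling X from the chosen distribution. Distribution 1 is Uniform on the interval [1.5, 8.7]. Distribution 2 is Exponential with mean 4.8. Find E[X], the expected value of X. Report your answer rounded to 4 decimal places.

5.0280

Component means — 1: 5.1; 2: 4.8.
E[X] = 0.76·5.1 + 0.24·4.8 = 5.028.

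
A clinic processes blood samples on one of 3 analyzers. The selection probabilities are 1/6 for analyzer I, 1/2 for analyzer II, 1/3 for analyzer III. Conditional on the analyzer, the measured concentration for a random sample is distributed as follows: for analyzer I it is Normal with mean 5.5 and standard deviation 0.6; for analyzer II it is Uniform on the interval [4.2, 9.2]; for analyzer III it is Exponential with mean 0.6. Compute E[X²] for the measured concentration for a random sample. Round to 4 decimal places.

28.8283

For each component E[X²] = Var + (mean)², giving I: 30.61; II: 46.9733; III: 0.72.
Overall E[X²] = 0.166667·30.61 + 0.5·46.9733 + 0.333333·0.72 = 28.8283.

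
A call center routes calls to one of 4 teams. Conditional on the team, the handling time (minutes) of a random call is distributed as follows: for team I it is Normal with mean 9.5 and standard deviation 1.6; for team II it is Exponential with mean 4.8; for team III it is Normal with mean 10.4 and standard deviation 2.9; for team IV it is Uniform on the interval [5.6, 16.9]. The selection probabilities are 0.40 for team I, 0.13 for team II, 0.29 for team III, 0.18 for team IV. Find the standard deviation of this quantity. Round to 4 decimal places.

Per component, I: μ=9.5, E[X²]=92.81; II: μ=4.8, E[X²]=46.08; III: μ=10.4, E[X²]=116.57; IV: μ=11.25, E[X²]=137.203.
E[X] = 0.4·9.5 + 0.13·4.8 + 0.29·10.4 + 0.18·11.25 = 9.465.
E[X²] = 0.4·92.81 + 0.13·46.08 + 0.29·116.57 + 0.18·137.203 = 101.616.
Var(X) = E[X²] − (E[X])² = 101.616 − 89.5862 = 12.0301.
SD(X) = √12.0301 = 3.46844.

3.4684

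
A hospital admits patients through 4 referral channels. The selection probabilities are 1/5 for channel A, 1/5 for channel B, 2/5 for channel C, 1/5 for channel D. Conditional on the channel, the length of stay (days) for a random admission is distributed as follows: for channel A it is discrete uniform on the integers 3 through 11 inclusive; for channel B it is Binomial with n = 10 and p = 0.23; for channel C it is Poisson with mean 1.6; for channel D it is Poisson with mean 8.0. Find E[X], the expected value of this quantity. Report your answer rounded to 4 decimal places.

Component means — A: 7; B: 2.3; C: 1.6; D: 8.
E[X] = 0.2·7 + 0.2·2.3 + 0.4·1.6 + 0.2·8 = 4.1.

4.1000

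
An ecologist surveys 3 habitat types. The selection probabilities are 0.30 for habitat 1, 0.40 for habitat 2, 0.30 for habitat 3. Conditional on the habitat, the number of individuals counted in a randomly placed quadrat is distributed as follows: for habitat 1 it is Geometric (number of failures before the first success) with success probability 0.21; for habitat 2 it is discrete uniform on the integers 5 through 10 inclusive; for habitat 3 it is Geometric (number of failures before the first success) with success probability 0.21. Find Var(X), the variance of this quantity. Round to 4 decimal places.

Per component, 1: μ=3.7619, E[X²]=32.0658; 2: μ=7.5, E[X²]=59.1667; 3: μ=3.7619, E[X²]=32.0658.
E[X] = 0.3·3.7619 + 0.4·7.5 + 0.3·3.7619 = 5.25714.
E[X²] = 0.3·32.0658 + 0.4·59.1667 + 0.3·32.0658 = 42.9061.
Var(X) = E[X²] − (E[X])² = 42.9061 − 27.6376 = 15.2686.

15.2686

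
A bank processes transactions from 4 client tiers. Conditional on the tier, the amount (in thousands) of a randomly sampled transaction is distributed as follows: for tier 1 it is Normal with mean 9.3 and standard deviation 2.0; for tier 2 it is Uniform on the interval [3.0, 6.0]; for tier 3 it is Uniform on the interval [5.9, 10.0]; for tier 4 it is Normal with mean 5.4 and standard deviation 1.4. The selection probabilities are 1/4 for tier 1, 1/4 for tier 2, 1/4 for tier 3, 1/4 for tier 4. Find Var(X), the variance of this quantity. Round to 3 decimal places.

5.733

Per component, 1: μ=9.3, E[X²]=90.49; 2: μ=4.5, E[X²]=21; 3: μ=7.95, E[X²]=64.6033; 4: μ=5.4, E[X²]=31.12.
E[X] = 0.25·9.3 + 0.25·4.5 + 0.25·7.95 + 0.25·5.4 = 6.7875.
E[X²] = 0.25·90.49 + 0.25·21 + 0.25·64.6033 + 0.25·31.12 = 51.8033.
Var(X) = E[X²] − (E[X])² = 51.8033 − 46.0702 = 5.73318.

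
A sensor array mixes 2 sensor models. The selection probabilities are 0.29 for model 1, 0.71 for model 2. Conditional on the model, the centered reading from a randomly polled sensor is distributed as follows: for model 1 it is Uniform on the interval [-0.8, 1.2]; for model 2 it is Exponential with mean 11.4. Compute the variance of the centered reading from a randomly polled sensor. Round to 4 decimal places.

Per component, 1: μ=0.2, E[X²]=0.373333; 2: μ=11.4, E[X²]=259.92.
E[X] = 0.29·0.2 + 0.71·11.4 = 8.152.
E[X²] = 0.29·0.373333 + 0.71·259.92 = 184.651.
Var(X) = E[X²] − (E[X])² = 184.651 − 66.4551 = 118.196.

118.1964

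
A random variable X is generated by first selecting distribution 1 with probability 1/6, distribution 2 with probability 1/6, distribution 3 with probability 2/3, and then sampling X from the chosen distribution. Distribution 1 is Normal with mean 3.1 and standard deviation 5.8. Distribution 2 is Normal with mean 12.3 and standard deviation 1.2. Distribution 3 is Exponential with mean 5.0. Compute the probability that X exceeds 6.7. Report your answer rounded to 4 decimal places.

0.3858

Conditional on each component, P(X > 6.7): 1: 0.267402; 2: 0.999998; 3: 0.261846.
By total probability, P(X > 6.7) = 0.166667·0.267402 + 0.166667·0.999998 + 0.666667·0.261846 = 0.385797.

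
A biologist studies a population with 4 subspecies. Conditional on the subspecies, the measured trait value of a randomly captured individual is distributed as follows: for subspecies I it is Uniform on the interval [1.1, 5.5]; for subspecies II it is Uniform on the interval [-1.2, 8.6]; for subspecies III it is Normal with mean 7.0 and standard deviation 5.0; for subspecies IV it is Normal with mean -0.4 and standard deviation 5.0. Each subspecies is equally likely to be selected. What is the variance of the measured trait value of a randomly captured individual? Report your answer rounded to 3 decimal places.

21.779

Per component, I: μ=3.3, E[X²]=12.5033; II: μ=3.7, E[X²]=21.6933; III: μ=7, E[X²]=74; IV: μ=-0.4, E[X²]=25.16.
E[X] = 0.25·3.3 + 0.25·3.7 + 0.25·7 + 0.25·-0.4 = 3.4.
E[X²] = 0.25·12.5033 + 0.25·21.6933 + 0.25·74 + 0.25·25.16 = 33.3392.
Var(X) = E[X²] − (E[X])² = 33.3392 − 11.56 = 21.7792.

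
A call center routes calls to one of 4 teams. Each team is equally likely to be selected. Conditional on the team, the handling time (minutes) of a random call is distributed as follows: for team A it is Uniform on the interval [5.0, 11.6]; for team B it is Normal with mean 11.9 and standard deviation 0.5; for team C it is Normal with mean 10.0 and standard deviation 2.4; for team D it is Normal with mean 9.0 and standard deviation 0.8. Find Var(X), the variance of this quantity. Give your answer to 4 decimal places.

4.4050

Per component, A: μ=8.3, E[X²]=72.52; B: μ=11.9, E[X²]=141.86; C: μ=10, E[X²]=105.76; D: μ=9, E[X²]=81.64.
E[X] = 0.25·8.3 + 0.25·11.9 + 0.25·10 + 0.25·9 = 9.8.
E[X²] = 0.25·72.52 + 0.25·141.86 + 0.25·105.76 + 0.25·81.64 = 100.445.
Var(X) = E[X²] − (E[X])² = 100.445 − 96.04 = 4.405.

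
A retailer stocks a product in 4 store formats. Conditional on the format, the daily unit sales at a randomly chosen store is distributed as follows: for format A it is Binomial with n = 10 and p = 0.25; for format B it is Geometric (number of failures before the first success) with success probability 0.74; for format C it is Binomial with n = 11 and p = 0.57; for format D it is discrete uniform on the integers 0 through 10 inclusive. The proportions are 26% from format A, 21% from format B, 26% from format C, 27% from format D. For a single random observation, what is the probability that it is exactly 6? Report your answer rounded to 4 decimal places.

0.0894

Conditional on each format, P(X = 6): A: 0.016222; B: 0.000228598; C: 0.232934; D: 0.0909091.
By total probability, P(X = 6) = 0.26·0.016222 + 0.21·0.000228598 + 0.26·0.232934 + 0.27·0.0909091 = 0.0893741.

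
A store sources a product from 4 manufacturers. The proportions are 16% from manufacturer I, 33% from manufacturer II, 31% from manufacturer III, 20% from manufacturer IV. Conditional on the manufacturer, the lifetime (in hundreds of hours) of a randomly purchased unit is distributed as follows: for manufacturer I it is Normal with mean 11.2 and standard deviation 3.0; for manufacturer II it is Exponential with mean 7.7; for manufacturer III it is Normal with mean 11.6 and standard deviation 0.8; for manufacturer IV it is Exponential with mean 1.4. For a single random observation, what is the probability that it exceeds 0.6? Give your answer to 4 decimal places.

Conditional on each manufacturer, P(X > 0.6): I: 0.999795; II: 0.925037; III: 1; IV: 0.651439.
By total probability, P(X > 0.6) = 0.16·0.999795 + 0.33·0.925037 + 0.31·1 + 0.2·0.651439 = 0.905517.

0.9055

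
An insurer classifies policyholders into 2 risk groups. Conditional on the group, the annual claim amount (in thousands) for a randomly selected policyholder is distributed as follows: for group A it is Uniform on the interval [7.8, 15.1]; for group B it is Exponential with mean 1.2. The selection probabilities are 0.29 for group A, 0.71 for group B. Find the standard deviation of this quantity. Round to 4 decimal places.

Per component, A: μ=11.45, E[X²]=135.543; B: μ=1.2, E[X²]=2.88.
E[X] = 0.29·11.45 + 0.71·1.2 = 4.1725.
E[X²] = 0.29·135.543 + 0.71·2.88 = 41.3524.
Var(X) = E[X²] − (E[X])² = 41.3524 − 17.4098 = 23.9426.
SD(X) = √23.9426 = 4.89312.

4.8931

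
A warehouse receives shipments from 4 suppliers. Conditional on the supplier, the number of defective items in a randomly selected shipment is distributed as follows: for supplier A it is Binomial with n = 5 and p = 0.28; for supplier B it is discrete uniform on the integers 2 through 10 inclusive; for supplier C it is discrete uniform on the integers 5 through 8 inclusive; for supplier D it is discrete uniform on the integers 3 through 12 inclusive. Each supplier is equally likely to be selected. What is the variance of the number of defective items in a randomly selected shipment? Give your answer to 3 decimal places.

Per component, A: μ=1.4, E[X²]=2.968; B: μ=6, E[X²]=42.6667; C: μ=6.5, E[X²]=43.5; D: μ=7.5, E[X²]=64.5.
E[X] = 0.25·1.4 + 0.25·6 + 0.25·6.5 + 0.25·7.5 = 5.35.
E[X²] = 0.25·2.968 + 0.25·42.6667 + 0.25·43.5 + 0.25·64.5 = 38.4087.
Var(X) = E[X²] − (E[X])² = 38.4087 − 28.6225 = 9.78617.

9.786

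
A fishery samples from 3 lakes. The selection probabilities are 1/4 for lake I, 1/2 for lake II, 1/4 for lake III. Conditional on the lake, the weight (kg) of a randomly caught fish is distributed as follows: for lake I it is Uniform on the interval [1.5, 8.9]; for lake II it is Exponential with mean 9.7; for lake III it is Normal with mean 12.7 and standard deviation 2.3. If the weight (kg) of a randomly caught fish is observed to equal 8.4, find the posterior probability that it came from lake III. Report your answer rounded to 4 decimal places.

Likelihoods f(8.4 | ·): I: 0.135135; II: 0.0433649; III: 0.0302129.
Posterior ∝ prior × likelihood. Numerator for III: 0.25·0.0302129 = 0.00755324.
Normalizing constant: 0.25·0.135135 + 0.5·0.0433649 + 0.25·0.0302129 = 0.0630195.
P(III | observation) = 0.00755324 / 0.0630195 = 0.119856.

0.1199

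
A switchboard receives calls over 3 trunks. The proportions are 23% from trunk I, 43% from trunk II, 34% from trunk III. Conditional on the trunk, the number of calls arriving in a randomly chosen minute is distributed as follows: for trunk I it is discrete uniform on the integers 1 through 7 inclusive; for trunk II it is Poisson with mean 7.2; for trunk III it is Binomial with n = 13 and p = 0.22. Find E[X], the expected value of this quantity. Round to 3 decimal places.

Component means — I: 4; II: 7.2; III: 2.86.
E[X] = 0.23·4 + 0.43·7.2 + 0.34·2.86 = 4.9884.

4.988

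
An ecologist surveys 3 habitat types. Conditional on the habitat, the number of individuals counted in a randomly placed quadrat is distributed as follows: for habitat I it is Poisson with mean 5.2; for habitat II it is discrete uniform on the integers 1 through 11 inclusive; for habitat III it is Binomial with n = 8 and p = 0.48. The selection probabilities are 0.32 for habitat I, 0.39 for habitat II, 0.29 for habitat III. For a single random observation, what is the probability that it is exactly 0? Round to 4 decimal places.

Conditional on each habitat, P(X = 0): I: 0.00551656; II: 0; III: 0.00534597.
By total probability, P(X = 0) = 0.32·0.00551656 + 0.39·0 + 0.29·0.00534597 = 0.00331563.

0.0033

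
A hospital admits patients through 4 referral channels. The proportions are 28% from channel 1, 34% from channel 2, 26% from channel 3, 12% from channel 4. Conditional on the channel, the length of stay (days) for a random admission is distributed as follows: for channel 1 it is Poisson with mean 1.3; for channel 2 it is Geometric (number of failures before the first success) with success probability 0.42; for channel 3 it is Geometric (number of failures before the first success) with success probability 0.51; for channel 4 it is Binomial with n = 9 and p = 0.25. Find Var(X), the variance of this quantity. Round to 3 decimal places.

2.312

Per component, 1: μ=1.3, E[X²]=2.99; 2: μ=1.38095, E[X²]=5.19501; 3: μ=0.960784, E[X²]=2.807; 4: μ=2.25, E[X²]=6.75.
E[X] = 0.28·1.3 + 0.34·1.38095 + 0.26·0.960784 + 0.12·2.25 = 1.35333.
E[X²] = 0.28·2.99 + 0.34·5.19501 + 0.26·2.807 + 0.12·6.75 = 4.14332.
Var(X) = E[X²] − (E[X])² = 4.14332 − 1.8315 = 2.31183.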